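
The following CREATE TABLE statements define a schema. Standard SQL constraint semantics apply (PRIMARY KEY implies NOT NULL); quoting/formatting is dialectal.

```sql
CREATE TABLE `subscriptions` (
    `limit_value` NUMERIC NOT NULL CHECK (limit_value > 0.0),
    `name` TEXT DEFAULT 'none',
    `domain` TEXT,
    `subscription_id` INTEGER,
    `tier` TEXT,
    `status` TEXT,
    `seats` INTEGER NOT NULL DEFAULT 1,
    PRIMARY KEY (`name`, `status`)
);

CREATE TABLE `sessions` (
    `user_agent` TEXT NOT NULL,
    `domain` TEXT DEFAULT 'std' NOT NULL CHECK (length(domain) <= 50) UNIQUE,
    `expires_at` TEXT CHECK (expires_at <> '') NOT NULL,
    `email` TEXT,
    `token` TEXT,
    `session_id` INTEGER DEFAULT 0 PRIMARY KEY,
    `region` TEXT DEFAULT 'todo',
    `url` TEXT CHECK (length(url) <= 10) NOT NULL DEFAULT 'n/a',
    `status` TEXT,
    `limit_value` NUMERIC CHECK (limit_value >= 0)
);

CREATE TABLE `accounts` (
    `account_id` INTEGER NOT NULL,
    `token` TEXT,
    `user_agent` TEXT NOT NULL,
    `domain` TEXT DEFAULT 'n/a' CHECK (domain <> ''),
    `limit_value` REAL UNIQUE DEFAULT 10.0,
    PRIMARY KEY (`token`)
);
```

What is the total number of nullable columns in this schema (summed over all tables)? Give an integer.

10

subscriptions: 3 nullable (domain, subscription_id, tier — PK (name, status) and explicit NOT NULL columns excluded).
sessions: 5 nullable (email, token, region, status, limit_value — PK (session_id) and explicit NOT NULL columns excluded).
accounts: 2 nullable (domain, limit_value — PK (token) and explicit NOT NULL columns excluded).
Total: 3 + 5 + 2 = 10.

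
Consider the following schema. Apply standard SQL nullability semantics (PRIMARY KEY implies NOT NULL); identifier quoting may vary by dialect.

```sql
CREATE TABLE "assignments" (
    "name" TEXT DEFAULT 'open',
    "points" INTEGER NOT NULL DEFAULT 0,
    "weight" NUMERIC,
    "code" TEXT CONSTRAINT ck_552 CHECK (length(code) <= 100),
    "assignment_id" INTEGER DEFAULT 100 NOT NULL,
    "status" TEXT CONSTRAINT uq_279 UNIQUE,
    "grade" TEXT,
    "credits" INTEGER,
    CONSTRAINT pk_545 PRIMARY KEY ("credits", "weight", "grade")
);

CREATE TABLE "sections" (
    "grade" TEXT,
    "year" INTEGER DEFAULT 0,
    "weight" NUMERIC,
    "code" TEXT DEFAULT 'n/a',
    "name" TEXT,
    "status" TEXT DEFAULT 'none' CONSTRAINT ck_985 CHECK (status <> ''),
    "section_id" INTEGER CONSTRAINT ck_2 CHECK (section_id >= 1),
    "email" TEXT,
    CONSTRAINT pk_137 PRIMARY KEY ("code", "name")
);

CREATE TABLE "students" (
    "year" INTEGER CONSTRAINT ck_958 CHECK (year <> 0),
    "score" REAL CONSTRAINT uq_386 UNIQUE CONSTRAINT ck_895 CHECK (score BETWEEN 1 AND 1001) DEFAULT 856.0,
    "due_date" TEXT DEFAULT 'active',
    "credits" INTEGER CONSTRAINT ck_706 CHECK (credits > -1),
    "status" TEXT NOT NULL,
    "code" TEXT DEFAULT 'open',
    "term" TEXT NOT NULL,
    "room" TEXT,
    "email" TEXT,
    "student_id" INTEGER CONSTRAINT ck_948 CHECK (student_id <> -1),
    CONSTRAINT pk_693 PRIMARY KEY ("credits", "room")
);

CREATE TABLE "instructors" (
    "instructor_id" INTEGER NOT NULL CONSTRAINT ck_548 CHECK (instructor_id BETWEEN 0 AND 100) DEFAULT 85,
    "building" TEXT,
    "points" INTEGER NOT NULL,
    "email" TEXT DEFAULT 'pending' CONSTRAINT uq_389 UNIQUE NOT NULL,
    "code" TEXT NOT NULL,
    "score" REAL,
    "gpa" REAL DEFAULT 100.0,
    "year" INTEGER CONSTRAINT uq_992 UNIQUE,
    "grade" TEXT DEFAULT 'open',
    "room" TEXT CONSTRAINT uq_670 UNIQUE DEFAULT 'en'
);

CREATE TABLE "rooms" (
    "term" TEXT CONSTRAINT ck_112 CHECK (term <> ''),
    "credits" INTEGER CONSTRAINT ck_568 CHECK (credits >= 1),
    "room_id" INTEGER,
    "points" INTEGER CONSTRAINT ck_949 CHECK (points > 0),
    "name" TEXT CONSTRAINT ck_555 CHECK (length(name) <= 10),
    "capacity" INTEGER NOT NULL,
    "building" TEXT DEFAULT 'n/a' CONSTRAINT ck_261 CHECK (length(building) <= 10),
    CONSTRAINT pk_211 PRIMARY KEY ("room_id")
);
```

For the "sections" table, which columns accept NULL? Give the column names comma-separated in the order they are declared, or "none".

grade, year, weight, status, section_id, email

- grade: no NOT NULL constraint applies → nullable.
- year: DEFAULT only fills an omitted column; an explicit NULL is still allowed → nullable.
- weight: no NOT NULL constraint applies → nullable.
- code: part of the PRIMARY KEY, which implies NOT NULL → not nullable.
- name: part of the PRIMARY KEY, which implies NOT NULL → not nullable.
- status: CHECK does not forbid NULL (a CHECK constraint passes when its expression is NULL) → nullable.
- section_id: CHECK does not forbid NULL (a CHECK constraint passes when its expression is NULL) → nullable.
- email: no NOT NULL constraint applies → nullable.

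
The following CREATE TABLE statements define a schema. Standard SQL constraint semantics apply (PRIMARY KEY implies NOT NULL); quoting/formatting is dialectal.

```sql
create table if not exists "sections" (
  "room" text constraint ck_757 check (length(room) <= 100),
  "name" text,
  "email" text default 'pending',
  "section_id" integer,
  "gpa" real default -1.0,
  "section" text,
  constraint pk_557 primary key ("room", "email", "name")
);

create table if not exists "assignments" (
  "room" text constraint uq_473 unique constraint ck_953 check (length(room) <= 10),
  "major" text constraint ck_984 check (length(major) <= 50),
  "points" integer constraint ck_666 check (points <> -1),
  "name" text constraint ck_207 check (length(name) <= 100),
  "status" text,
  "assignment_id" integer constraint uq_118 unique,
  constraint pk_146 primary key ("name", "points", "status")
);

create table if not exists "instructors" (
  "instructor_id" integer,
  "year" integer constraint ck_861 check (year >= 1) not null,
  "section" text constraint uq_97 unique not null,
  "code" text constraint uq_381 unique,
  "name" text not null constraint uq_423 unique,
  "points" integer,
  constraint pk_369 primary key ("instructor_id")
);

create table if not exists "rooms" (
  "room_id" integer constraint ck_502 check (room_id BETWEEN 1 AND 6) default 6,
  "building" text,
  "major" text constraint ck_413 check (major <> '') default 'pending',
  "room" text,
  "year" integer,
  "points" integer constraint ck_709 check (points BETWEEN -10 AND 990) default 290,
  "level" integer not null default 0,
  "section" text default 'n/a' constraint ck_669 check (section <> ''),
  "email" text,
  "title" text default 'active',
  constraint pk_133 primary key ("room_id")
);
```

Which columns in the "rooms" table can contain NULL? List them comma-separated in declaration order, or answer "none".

building, major, room, year, points, section, email, title

- room_id: part of the PRIMARY KEY, which implies NOT NULL → not nullable.
- building: no NOT NULL constraint applies → nullable.
- major: CHECK does not forbid NULL (a CHECK constraint passes when its expression is NULL) → nullable.
- room: no NOT NULL constraint applies → nullable.
- year: no NOT NULL constraint applies → nullable.
- points: CHECK does not forbid NULL (a CHECK constraint passes when its expression is NULL) → nullable.
- level: declared NOT NULL → not nullable.
- section: CHECK does not forbid NULL (a CHECK constraint passes when its expression is NULL) → nullable.
- email: no NOT NULL constraint applies → nullable.
- title: DEFAULT only fills an omitted column; an explicit NULL is still allowed → nullable.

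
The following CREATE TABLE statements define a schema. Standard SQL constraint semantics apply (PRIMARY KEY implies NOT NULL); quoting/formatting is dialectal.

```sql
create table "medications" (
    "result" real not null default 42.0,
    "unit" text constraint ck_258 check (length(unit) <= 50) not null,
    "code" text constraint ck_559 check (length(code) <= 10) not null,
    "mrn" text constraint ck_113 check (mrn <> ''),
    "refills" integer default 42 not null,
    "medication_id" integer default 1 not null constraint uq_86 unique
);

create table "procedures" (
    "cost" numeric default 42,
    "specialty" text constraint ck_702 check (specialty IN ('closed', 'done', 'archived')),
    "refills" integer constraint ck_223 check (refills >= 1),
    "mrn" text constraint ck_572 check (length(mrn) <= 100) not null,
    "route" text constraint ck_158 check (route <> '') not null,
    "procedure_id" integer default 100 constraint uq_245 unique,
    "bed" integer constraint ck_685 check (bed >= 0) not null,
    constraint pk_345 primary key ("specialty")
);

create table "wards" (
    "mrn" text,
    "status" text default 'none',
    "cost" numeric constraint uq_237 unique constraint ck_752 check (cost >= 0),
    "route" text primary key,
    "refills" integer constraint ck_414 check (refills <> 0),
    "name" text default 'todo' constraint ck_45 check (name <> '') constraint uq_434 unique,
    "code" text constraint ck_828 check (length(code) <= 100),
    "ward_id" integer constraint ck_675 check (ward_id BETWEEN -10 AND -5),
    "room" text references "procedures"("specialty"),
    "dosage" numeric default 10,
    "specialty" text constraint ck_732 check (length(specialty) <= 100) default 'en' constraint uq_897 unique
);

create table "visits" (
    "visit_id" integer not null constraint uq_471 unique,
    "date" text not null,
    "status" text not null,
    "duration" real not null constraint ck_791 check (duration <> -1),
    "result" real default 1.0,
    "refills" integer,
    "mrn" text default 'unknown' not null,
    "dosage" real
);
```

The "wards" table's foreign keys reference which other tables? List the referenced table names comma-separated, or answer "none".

procedures

- room REFERENCES procedures(specialty).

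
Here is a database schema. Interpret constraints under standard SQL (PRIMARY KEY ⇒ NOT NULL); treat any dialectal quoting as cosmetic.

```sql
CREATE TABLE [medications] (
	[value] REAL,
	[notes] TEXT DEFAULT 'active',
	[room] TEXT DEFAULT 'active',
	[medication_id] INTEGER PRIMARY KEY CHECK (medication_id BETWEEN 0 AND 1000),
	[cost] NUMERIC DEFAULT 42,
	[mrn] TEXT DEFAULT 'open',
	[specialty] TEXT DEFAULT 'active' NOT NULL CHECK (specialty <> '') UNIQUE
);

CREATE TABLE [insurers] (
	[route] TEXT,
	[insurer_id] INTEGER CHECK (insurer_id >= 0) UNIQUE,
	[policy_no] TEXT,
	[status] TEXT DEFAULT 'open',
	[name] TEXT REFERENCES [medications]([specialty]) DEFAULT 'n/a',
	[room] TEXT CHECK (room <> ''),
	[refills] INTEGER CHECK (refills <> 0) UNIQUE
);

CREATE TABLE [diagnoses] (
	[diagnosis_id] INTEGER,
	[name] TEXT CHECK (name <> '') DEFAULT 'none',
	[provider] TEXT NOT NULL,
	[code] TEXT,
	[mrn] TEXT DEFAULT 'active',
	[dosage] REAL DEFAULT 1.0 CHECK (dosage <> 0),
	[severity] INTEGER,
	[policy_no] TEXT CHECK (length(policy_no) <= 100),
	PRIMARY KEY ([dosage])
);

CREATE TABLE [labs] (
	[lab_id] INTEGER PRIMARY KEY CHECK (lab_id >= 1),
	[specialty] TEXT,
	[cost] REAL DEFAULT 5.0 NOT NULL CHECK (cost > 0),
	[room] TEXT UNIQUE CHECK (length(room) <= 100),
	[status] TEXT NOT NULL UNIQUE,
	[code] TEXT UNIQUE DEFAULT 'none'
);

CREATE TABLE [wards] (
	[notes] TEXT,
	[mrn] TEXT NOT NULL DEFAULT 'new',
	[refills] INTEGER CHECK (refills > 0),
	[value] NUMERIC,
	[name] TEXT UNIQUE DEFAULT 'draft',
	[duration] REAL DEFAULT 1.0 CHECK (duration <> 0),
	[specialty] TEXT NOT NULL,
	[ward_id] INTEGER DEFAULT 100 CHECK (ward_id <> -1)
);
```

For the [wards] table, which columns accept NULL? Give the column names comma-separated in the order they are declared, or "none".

notes, refills, value, name, duration, ward_id

- notes: no NOT NULL constraint applies → nullable.
- mrn: declared NOT NULL → not nullable.
- refills: CHECK does not forbid NULL (a CHECK constraint passes when its expression is NULL) → nullable.
- value: no NOT NULL constraint applies → nullable.
- name: UNIQUE does not imply NOT NULL → nullable.
- duration: CHECK does not forbid NULL (a CHECK constraint passes when its expression is NULL) → nullable.
- specialty: declared NOT NULL → not nullable.
- ward_id: CHECK does not forbid NULL (a CHECK constraint passes when its expression is NULL) → nullable.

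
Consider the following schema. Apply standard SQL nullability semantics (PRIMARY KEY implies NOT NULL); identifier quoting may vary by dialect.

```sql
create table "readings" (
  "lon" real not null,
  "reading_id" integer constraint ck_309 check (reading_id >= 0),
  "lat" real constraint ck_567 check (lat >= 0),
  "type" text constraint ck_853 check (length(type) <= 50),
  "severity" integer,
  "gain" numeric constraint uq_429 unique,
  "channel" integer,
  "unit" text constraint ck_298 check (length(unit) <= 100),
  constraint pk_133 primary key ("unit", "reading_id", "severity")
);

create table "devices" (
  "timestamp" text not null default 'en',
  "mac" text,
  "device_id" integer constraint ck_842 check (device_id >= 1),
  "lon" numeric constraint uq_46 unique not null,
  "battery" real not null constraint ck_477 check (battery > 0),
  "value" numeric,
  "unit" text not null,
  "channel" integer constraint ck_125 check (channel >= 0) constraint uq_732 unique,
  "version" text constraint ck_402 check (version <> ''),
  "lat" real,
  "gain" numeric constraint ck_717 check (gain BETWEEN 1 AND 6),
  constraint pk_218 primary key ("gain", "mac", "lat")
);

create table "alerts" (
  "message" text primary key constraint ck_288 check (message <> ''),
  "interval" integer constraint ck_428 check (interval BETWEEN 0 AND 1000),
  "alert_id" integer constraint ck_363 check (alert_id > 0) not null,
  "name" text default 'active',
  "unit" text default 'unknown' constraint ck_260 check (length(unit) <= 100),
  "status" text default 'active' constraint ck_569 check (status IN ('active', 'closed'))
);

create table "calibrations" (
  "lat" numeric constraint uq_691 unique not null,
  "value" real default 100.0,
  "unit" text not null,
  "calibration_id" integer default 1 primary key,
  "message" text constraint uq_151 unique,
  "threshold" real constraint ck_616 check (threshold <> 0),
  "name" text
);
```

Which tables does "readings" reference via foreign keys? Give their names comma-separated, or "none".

none

No column in readings has a REFERENCES clause.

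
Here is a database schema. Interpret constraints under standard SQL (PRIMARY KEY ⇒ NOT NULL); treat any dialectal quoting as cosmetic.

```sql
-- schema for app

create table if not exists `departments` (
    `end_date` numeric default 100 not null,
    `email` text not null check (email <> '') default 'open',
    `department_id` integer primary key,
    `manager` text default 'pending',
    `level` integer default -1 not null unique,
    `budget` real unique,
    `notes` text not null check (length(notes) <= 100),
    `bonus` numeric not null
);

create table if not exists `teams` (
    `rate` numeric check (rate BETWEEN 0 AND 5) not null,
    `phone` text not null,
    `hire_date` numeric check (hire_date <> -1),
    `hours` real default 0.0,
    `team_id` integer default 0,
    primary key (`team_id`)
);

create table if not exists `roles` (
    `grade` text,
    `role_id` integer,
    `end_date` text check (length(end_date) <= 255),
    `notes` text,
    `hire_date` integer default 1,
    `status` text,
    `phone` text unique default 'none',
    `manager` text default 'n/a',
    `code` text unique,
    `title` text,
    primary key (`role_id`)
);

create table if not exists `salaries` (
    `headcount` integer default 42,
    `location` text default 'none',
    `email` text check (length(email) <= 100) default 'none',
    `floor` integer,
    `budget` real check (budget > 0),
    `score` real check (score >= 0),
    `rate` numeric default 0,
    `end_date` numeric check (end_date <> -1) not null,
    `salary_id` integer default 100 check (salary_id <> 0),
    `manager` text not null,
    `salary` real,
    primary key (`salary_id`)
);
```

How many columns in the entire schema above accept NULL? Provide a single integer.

departments: 2 nullable (manager, budget — PK (department_id) and explicit NOT NULL columns excluded).
teams: 2 nullable (hire_date, hours — PK (team_id) and explicit NOT NULL columns excluded).
roles: 9 nullable (grade, end_date, notes, hire_date, status, phone, manager, code, title — PK (role_id) and explicit NOT NULL columns excluded).
salaries: 8 nullable (headcount, location, email, floor, budget, score, rate, salary — PK (salary_id) and explicit NOT NULL columns excluded).
Total: 2 + 2 + 9 + 8 = 21.

21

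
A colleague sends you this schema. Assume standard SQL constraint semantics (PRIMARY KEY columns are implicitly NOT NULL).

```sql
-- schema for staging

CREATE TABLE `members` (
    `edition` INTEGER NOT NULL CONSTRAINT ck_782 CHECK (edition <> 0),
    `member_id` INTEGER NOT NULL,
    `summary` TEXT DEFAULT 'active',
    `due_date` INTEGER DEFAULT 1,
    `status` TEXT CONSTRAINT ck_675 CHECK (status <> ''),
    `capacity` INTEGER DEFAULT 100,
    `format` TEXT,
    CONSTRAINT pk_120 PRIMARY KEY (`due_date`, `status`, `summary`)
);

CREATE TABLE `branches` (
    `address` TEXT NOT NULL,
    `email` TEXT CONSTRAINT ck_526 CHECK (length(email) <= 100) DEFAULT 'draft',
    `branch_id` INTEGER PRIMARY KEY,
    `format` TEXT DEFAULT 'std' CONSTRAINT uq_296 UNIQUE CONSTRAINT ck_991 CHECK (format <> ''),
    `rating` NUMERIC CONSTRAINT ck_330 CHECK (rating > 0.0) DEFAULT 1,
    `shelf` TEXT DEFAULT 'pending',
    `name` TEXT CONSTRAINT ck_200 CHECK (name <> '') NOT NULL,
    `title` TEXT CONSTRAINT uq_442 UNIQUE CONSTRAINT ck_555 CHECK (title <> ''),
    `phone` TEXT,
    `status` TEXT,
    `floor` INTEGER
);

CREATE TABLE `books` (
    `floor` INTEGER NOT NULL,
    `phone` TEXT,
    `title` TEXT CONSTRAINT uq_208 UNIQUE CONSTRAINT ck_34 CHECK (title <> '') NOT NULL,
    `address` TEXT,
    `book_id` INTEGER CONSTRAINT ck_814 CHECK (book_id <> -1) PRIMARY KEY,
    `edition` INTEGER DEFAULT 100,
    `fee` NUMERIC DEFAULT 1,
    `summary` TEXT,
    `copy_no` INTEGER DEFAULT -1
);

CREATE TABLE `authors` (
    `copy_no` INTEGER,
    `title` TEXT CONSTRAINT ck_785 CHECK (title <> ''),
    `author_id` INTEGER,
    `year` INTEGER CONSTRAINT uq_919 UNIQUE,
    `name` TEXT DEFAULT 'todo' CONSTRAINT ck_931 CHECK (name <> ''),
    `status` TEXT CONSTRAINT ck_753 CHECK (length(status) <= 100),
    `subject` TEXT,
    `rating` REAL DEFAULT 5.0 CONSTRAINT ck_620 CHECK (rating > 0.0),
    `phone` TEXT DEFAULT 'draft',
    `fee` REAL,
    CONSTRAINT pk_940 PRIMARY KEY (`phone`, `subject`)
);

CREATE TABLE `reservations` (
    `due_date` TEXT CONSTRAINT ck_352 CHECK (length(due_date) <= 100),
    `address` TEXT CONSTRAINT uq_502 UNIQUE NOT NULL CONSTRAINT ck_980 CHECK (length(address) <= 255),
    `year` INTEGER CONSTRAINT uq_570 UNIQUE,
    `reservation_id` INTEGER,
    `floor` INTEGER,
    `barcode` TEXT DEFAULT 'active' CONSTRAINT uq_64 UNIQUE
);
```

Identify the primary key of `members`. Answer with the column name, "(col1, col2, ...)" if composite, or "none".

(due_date, status, summary)

A table-level PRIMARY KEY clause names 3 columns: due_date, status, summary.
This is a composite key — the combination is unique, not each column individually.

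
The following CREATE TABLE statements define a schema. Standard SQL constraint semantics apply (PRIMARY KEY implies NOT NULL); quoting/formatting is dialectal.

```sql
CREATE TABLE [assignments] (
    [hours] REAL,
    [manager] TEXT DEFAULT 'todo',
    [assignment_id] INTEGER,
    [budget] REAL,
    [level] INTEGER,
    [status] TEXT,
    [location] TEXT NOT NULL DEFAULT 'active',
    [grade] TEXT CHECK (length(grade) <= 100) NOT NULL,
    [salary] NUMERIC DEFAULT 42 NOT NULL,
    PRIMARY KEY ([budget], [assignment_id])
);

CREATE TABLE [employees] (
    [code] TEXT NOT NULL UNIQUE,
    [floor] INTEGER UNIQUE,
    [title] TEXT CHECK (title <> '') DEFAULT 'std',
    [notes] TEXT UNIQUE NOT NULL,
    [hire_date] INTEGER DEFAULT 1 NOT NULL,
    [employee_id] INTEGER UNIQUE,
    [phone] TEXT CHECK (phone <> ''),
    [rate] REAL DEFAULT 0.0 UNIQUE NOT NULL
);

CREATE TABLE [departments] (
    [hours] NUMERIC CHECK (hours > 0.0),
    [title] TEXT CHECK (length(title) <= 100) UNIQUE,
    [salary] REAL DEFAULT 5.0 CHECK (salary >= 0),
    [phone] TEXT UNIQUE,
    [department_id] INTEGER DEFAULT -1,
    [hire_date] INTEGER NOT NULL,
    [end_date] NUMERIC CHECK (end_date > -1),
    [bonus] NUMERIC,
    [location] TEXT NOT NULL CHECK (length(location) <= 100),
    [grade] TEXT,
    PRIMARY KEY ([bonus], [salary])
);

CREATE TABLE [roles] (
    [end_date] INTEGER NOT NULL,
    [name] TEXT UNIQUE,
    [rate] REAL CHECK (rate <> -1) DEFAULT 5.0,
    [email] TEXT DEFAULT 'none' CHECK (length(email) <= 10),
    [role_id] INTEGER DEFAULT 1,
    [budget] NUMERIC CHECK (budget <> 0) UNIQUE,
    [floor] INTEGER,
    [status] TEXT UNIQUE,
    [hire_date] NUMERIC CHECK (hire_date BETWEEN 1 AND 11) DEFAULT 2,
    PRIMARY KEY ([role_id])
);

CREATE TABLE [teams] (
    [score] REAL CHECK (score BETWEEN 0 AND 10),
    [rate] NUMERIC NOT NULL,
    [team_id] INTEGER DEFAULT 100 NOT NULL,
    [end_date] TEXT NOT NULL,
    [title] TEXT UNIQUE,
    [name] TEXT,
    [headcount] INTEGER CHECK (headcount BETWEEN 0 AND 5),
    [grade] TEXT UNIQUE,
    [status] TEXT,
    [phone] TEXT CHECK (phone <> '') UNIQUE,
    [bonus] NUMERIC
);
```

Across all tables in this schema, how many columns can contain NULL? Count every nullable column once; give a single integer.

29

assignments: 4 nullable (hours, manager, level, status — PK (budget, assignment_id) and explicit NOT NULL columns excluded).
employees: 4 nullable (floor, title, employee_id, phone — PK none and explicit NOT NULL columns excluded).
departments: 6 nullable (hours, title, phone, department_id, end_date, grade — PK (bonus, salary) and explicit NOT NULL columns excluded).
roles: 7 nullable (name, rate, email, budget, floor, status, hire_date — PK (role_id) and explicit NOT NULL columns excluded).
teams: 8 nullable (score, title, name, headcount, grade, status, phone, bonus — PK none and explicit NOT NULL columns excluded).
Total: 4 + 4 + 6 + 7 + 8 = 29.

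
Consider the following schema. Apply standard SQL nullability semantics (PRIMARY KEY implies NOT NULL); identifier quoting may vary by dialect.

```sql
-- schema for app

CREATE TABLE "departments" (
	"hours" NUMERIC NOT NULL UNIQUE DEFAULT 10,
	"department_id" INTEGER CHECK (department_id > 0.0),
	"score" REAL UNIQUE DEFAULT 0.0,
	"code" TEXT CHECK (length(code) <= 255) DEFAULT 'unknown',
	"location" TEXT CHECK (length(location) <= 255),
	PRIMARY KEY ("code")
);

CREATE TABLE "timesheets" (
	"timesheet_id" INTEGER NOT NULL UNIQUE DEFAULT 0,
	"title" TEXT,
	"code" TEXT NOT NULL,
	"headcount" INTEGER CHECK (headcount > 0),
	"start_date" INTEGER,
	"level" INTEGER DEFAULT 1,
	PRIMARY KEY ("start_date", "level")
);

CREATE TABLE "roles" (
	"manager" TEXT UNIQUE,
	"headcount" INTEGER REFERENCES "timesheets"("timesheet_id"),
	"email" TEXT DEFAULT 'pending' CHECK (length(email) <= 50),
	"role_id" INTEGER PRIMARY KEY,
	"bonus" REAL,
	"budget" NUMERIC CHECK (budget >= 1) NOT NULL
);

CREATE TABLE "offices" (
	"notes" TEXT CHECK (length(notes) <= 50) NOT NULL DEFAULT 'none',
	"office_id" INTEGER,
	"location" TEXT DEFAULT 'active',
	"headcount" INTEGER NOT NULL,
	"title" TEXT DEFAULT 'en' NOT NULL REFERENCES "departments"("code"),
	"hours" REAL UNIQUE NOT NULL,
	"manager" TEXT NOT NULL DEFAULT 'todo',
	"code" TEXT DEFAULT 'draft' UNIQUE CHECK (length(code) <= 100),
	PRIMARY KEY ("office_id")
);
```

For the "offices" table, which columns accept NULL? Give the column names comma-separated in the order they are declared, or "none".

location, code

- notes: declared NOT NULL → not nullable.
- office_id: part of the PRIMARY KEY, which implies NOT NULL → not nullable.
- location: DEFAULT only fills an omitted column; an explicit NULL is still allowed → nullable.
- headcount: declared NOT NULL → not nullable.
- title: declared NOT NULL → not nullable.
- hours: declared NOT NULL → not nullable.
- manager: declared NOT NULL → not nullable.
- code: CHECK does not forbid NULL (a CHECK constraint passes when its expression is NULL) → nullable.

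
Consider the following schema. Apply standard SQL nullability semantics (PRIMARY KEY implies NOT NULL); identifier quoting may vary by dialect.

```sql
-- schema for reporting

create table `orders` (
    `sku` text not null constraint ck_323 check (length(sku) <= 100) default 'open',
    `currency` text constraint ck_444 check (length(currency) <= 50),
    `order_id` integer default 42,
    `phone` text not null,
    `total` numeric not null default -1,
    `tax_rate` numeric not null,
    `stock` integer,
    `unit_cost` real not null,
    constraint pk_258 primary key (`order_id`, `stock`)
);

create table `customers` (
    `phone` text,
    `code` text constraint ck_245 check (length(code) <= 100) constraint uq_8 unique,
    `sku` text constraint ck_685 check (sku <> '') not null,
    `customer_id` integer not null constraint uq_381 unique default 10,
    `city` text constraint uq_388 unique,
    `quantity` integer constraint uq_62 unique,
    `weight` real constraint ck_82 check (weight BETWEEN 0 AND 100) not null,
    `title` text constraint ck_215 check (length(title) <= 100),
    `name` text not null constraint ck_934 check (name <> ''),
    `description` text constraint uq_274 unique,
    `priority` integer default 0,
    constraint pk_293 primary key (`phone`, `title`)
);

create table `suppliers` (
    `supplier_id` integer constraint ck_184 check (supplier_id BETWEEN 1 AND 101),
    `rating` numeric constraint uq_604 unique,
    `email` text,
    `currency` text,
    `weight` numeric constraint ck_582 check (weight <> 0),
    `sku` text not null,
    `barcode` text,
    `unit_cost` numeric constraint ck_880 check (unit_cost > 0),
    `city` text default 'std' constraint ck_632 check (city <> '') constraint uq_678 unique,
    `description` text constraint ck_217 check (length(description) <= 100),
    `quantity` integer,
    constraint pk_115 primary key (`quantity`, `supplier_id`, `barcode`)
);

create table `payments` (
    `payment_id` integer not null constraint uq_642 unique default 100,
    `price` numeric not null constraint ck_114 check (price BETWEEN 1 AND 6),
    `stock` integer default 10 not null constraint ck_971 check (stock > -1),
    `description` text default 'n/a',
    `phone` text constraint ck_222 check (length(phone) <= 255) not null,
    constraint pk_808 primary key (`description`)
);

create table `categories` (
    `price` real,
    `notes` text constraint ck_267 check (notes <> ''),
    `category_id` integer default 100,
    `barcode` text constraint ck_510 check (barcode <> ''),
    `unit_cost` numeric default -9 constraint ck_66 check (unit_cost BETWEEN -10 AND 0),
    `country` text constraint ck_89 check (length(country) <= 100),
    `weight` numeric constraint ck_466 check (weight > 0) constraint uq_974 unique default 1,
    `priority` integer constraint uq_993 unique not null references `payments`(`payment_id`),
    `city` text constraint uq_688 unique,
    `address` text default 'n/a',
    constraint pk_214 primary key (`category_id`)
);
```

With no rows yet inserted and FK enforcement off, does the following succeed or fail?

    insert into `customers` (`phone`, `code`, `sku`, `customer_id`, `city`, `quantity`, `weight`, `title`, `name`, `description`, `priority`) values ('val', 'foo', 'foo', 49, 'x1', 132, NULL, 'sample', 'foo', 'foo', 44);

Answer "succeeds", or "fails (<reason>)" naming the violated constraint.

weight is explicitly set to NULL, but weight is declared NOT NULL.

fails (NOT NULL on weight)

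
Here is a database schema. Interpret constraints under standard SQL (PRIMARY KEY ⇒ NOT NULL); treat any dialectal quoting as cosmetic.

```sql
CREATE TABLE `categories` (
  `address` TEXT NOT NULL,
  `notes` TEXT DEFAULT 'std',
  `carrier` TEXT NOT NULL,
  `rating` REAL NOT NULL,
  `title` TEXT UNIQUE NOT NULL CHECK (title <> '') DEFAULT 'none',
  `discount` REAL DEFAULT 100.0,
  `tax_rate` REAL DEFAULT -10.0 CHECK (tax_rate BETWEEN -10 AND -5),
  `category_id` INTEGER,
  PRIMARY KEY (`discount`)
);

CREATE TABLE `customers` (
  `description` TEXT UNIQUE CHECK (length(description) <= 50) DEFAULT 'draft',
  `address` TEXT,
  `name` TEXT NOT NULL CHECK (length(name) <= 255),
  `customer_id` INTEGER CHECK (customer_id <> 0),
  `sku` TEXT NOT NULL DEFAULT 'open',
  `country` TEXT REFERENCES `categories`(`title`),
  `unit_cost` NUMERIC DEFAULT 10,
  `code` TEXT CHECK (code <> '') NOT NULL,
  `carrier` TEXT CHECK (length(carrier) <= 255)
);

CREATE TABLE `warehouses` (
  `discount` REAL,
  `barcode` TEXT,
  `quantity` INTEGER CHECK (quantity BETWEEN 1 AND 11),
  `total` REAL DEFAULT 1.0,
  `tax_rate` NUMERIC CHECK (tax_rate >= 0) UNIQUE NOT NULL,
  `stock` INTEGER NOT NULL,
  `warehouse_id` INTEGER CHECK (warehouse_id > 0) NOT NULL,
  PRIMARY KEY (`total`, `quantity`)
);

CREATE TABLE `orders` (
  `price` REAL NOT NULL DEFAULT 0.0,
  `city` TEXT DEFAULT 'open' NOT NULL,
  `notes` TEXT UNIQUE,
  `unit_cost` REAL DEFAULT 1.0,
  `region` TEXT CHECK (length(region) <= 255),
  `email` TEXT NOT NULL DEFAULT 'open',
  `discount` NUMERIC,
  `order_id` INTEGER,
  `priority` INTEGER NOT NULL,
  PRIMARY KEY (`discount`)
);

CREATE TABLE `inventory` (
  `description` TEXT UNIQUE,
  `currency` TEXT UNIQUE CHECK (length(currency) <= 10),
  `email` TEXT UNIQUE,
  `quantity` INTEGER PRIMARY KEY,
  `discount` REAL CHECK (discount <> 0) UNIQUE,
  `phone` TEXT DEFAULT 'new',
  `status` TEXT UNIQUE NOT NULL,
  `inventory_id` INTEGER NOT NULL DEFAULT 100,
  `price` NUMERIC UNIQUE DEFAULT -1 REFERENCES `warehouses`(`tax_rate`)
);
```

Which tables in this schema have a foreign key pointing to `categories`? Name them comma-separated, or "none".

customers

- customers.country references categories(title).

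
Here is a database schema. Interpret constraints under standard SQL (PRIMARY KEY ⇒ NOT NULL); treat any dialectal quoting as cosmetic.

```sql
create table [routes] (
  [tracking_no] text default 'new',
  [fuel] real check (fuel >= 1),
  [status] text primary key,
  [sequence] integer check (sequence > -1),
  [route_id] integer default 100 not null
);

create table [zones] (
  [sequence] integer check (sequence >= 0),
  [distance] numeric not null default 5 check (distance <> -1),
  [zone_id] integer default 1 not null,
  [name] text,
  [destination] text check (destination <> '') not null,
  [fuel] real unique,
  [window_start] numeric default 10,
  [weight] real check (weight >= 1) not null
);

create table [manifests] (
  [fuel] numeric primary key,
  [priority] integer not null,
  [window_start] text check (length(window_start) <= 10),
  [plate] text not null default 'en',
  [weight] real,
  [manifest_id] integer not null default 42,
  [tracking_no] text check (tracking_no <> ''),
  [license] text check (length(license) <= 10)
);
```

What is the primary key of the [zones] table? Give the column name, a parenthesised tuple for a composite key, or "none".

none

No column is declared PRIMARY KEY inline, and there is no table-level PRIMARY KEY clause in zones.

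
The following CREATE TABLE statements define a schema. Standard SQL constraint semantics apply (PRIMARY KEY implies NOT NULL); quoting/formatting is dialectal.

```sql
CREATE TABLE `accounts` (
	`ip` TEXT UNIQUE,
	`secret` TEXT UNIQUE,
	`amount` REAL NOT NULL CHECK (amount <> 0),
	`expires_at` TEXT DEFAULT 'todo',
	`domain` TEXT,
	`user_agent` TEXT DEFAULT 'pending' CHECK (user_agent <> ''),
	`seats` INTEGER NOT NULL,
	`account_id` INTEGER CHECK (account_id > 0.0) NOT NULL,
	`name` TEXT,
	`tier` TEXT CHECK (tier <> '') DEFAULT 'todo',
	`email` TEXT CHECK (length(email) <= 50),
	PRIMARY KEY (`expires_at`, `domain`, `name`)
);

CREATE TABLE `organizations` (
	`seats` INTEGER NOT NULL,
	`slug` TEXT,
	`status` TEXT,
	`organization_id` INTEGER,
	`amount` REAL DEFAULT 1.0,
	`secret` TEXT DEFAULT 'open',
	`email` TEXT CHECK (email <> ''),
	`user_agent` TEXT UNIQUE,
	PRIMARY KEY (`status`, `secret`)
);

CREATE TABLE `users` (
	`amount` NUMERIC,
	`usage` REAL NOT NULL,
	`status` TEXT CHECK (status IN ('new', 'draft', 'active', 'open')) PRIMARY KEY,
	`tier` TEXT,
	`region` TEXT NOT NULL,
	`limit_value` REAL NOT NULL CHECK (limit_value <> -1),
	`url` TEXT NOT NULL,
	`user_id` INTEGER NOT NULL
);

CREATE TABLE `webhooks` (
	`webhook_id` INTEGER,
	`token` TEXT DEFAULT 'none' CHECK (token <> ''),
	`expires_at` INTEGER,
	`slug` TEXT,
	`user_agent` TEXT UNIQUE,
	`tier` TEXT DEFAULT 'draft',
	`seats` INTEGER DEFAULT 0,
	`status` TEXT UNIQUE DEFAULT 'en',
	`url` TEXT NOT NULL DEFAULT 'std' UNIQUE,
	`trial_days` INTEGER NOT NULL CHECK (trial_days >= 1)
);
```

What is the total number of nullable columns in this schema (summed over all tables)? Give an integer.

20

accounts: 5 nullable (ip, secret, user_agent, tier, email — PK (expires_at, domain, name) and explicit NOT NULL columns excluded).
organizations: 5 nullable (slug, organization_id, amount, email, user_agent — PK (status, secret) and explicit NOT NULL columns excluded).
users: 2 nullable (amount, tier — PK (status) and explicit NOT NULL columns excluded).
webhooks: 8 nullable (webhook_id, token, expires_at, slug, user_agent, tier, seats, status — PK none and explicit NOT NULL columns excluded).
Total: 5 + 5 + 2 + 8 = 20.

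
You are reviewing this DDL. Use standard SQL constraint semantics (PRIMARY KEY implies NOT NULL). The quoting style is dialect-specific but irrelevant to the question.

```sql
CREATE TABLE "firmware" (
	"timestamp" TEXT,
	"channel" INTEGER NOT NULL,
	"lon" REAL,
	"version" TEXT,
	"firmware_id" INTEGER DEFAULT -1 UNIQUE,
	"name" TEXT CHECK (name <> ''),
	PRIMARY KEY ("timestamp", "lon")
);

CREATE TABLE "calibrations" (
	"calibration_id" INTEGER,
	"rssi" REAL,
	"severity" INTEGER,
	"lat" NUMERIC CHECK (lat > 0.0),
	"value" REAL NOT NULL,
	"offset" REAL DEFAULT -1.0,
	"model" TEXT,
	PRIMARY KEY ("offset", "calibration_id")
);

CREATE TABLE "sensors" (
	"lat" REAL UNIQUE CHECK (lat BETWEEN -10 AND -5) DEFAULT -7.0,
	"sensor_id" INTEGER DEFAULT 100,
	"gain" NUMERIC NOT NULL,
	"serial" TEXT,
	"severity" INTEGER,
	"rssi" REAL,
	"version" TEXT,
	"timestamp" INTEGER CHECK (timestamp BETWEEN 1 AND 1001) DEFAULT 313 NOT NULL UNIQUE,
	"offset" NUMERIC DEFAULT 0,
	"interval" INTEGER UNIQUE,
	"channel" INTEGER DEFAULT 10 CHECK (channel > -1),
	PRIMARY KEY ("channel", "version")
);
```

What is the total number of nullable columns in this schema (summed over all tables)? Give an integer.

firmware: 3 nullable (version, firmware_id, name — PK (timestamp, lon) and explicit NOT NULL columns excluded).
calibrations: 4 nullable (rssi, severity, lat, model — PK (offset, calibration_id) and explicit NOT NULL columns excluded).
sensors: 7 nullable (lat, sensor_id, serial, severity, rssi, offset, interval — PK (channel, version) and explicit NOT NULL columns excluded).
Total: 3 + 4 + 7 = 14.

14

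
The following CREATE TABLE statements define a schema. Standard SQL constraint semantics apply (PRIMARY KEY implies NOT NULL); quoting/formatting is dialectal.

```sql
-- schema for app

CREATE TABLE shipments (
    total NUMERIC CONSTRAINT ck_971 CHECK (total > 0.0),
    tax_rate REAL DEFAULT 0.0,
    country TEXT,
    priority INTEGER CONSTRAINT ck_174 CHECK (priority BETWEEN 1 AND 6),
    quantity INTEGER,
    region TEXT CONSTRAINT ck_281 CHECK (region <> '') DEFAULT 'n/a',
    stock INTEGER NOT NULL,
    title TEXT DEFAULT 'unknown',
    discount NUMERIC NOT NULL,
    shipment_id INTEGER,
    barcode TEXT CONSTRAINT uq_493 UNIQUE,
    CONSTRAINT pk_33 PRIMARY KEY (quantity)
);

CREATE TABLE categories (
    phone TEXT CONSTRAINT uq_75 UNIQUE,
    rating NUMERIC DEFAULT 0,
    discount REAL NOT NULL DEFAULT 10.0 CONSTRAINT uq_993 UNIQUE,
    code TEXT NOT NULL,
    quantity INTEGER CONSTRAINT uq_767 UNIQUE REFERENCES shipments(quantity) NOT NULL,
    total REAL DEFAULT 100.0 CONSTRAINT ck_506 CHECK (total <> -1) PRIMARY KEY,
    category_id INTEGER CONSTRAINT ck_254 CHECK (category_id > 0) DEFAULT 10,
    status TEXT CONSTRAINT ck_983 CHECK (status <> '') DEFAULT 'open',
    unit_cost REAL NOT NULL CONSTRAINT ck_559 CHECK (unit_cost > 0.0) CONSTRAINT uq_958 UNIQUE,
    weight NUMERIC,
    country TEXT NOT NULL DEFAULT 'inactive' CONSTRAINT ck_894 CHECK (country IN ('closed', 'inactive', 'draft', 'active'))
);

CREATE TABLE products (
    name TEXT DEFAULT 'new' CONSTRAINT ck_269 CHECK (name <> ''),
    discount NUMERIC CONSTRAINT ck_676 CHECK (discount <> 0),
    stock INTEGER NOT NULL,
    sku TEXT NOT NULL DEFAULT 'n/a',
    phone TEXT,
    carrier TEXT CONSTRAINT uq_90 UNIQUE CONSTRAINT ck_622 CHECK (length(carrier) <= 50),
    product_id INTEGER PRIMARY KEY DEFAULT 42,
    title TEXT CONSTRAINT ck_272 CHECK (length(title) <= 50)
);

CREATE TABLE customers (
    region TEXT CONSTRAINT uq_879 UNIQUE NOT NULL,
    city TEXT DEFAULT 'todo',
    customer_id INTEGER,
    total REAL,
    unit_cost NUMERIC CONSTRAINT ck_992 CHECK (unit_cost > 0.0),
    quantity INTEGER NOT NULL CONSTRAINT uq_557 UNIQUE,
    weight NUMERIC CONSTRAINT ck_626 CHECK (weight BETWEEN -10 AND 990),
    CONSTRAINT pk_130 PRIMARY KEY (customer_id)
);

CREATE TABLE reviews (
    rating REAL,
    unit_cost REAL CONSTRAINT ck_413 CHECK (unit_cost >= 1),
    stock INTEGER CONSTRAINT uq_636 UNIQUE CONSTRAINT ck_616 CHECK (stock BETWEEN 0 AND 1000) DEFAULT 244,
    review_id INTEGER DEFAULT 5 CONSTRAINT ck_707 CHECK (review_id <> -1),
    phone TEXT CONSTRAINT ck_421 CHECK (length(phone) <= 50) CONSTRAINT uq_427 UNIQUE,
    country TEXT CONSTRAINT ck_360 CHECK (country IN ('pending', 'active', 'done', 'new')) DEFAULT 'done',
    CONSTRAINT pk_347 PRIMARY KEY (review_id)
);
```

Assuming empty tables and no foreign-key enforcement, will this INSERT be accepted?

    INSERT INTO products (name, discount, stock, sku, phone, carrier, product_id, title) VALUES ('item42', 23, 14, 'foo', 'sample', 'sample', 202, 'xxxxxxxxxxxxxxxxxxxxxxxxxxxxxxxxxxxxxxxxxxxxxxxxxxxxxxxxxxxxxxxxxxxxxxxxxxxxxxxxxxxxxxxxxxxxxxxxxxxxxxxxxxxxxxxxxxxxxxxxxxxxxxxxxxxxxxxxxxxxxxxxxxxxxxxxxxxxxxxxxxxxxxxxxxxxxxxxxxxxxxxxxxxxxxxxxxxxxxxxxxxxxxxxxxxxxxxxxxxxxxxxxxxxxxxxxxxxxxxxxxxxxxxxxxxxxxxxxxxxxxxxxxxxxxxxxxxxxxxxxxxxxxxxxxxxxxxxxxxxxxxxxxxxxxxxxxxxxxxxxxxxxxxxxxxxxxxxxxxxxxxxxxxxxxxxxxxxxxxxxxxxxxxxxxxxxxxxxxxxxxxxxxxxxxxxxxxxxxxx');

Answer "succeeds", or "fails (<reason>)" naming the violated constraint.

fails (CHECK on title)

The value 'xxxxxxxxxxxxxxxxxxxxxxxxxxxxxxxxxxxxxxxxxxxxxxxxxxxxxxxxxxxxxxxxxxxxxxxxxxxxxxxxxxxxxxxxxxxxxxxxxxxxxxxxxxxxxxxxxxxxxxxxxxxxxxxxxxxxxxxxxxxxxxxxxxxxxxxxxxxxxxxxxxxxxxxxxxxxxxxxxxxxxxxxxxxxxxxxxxxxxxxxxxxxxxxxxxxxxxxxxxxxxxxxxxxxxxxxxxxxxxxxxxxxxxxxxxxxxxxxxxxxxxxxxxxxxxxxxxxxxxxxxxxxxxxxxxxxxxxxxxxxxxxxxxxxxxxxxxxxxxxxxxxxxxxxxxxxxxxxxxxxxxxxxxxxxxxxxxxxxxxxxxxxxxxxxxxxxxxxxxxxxxxxxxxxxxxxxxxxxxxx' for title violates CHECK (length(title) <= 50).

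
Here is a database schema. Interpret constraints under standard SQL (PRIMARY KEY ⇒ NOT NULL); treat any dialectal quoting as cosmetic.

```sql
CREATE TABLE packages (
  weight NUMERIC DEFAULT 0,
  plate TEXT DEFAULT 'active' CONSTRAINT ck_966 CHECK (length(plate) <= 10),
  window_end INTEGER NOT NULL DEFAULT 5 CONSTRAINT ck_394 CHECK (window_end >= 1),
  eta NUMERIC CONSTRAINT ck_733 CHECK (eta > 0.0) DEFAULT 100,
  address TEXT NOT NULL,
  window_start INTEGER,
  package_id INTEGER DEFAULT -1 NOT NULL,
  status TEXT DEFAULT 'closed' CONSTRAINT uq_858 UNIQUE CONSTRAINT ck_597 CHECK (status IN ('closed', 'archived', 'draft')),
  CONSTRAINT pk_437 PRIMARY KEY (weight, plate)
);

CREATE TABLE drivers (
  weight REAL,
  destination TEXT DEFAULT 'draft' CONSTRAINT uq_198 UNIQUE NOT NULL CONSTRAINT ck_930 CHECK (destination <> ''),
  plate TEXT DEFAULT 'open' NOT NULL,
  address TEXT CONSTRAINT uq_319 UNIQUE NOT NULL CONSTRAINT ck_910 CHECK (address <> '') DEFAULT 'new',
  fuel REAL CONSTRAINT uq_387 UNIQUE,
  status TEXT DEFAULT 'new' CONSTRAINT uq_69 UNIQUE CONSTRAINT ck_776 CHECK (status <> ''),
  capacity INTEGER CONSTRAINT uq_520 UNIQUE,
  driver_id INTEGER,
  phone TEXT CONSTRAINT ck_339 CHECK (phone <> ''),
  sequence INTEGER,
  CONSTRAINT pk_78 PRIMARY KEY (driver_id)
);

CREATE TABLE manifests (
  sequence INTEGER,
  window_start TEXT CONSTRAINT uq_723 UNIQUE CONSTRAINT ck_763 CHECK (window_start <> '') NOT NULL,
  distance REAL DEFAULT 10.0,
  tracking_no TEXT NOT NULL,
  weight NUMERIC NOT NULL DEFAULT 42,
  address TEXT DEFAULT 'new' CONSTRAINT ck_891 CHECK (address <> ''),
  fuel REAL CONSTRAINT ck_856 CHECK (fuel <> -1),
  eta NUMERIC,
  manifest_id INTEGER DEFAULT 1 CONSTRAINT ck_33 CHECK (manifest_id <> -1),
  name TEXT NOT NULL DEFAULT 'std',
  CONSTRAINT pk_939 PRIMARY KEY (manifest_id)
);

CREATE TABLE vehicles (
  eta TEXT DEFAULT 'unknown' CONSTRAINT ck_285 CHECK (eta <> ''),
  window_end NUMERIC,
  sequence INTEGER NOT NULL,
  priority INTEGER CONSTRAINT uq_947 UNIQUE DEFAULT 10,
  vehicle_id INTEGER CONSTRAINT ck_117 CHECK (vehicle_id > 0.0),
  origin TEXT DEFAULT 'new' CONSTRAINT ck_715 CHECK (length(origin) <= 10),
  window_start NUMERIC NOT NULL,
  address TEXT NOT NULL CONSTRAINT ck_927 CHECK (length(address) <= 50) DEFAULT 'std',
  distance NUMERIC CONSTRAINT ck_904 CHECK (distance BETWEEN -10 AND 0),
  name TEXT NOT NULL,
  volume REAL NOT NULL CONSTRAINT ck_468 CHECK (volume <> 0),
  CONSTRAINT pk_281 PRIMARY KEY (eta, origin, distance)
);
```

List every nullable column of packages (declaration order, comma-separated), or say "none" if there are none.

eta, window_start, status

- weight: part of the PRIMARY KEY, which implies NOT NULL → not nullable.
- plate: part of the PRIMARY KEY, which implies NOT NULL → not nullable.
- window_end: declared NOT NULL → not nullable.
- eta: CHECK does not forbid NULL (a CHECK constraint passes when its expression is NULL) → nullable.
- address: declared NOT NULL → not nullable.
- window_start: no NOT NULL constraint applies → nullable.
- package_id: declared NOT NULL → not nullable.
- status: CHECK does not forbid NULL (a CHECK constraint passes when its expression is NULL) → nullable.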